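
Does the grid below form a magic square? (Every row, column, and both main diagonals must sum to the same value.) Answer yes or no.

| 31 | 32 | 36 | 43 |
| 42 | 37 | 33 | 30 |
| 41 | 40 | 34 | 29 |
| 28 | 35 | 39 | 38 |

No — column 1 sums to 142 but column 4 sums to 140.

Row 1: 31 + 32 + 36 + 43 = 142.
Row 2: 42 + 37 + 33 + 30 = 142.
Row 3: 41 + 40 + 34 + 29 = 144.
Row 4: 28 + 35 + 39 + 38 = 140.
Column 1: 31 + 42 + 41 + 28 = 142.
Column 2: 32 + 37 + 40 + 35 = 144.
Column 3: 36 + 33 + 34 + 39 = 142.
Column 4: 43 + 30 + 29 + 38 = 140.
Main diagonal: 31 + 37 + 34 + 38 = 140.
Anti-diagonal: 43 + 33 + 40 + 28 = 144.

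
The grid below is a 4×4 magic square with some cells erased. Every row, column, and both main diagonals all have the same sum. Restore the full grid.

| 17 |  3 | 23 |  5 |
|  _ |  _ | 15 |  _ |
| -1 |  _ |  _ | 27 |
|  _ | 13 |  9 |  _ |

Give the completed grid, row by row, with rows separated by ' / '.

Row 1 is already complete: 17 + 3 + 23 + 5 = 48, so that is the magic constant.
Column 3 must total 48; the given cells sum to 47, so (3,3) = 1.
Row 3: -1 + 1 + 27 + ? = 48, so (3,2) = 21.
Using column 2: 3 + 21 + 13 + ? → (2,2) = 48 − 37 = 11.
Main diagonal needs 48; the known cells sum to 29, so (4,4) = 19.
From anti-diagonal, 48 − (5 + 15 + 21) gives (4,1) = 7.
From column 1, 48 − (17 + (-1) + 7) gives (2,1) = 25.
Column 4 must total 48; the given cells sum to 51, so (2,4) = -3.

17 3 23 5 / 25 11 15 -3 / -1 21 1 27 / 7 13 9 19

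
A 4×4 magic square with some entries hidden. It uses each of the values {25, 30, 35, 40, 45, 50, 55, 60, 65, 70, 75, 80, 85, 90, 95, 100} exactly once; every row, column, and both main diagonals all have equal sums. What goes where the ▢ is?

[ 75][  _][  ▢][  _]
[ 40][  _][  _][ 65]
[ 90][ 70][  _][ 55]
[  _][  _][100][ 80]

30

The 16 entries sum to 1000, so each line sums to 1000/4 = 250.
Using row 3: 90 + 70 + 55 + ? → (3,3) = 250 − 215 = 35.
Using column 1: 75 + 40 + 90 + ? → (4,1) = 250 − 205 = 45.
Column 4 needs 250; the known cells sum to 200, so (1,4) = 50.
The remaining cell in main diagonal is (2,2) = 250 − 190 = 60.
From anti-diagonal, 250 − (50 + 70 + 45) gives (2,3) = 85.
Row 4 needs 250; the known cells sum to 225, so (4,2) = 25.
Column 2 must total 250; the given cells sum to 155, so (1,2) = 95.
From column 3, 250 − (85 + 35 + 100) gives (1,3) = 30.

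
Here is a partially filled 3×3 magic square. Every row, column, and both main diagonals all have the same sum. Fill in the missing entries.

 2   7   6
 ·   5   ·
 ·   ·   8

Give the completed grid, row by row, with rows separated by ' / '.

Row 1 is already complete: 2 + 7 + 6 = 15, so that is the magic constant.
Using column 2: 7 + 5 + ? → (3,2) = 15 − 12 = 3.
Column 3: 6 + 8 + ? = 15, so (2,3) = 1.
Anti-diagonal must total 15; the given cells sum to 11, so (3,1) = 4.
From row 2, 15 − (5 + 1) gives (2,1) = 9.

2 7 6 / 9 5 1 / 4 3 8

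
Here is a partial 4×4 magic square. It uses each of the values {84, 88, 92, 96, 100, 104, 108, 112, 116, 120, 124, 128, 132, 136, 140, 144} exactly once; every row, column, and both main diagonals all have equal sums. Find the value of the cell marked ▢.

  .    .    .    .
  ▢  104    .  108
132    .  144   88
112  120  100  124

The 16 entries sum to 1824, so each line sums to 1824/4 = 456.
Row 3: 132 + 144 + 88 + ? = 456, so (3,2) = 92.
Using column 2: 104 + 92 + 120 + ? → (1,2) = 456 − 316 = 140.
Column 4 must total 456; the given cells sum to 320, so (1,4) = 136.
The remaining cell in main diagonal is (1,1) = 456 − 372 = 84.
Anti-diagonal: 136 + 92 + 112 + ? = 456, so (2,3) = 116.
From row 1, 456 − (84 + 140 + 136) gives (1,3) = 96.
Row 2: 104 + 116 + 108 + ? = 456, so (2,1) = 128.

128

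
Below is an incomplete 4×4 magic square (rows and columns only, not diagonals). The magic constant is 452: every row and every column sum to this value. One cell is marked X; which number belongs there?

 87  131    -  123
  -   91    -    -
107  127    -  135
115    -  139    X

95

The remaining cell in row 1 is (1,3) = 452 − 341 = 111.
Row 3: 107 + 127 + 135 + ? = 452, so (3,3) = 83.
From column 1, 452 − (87 + 107 + 115) gives (2,1) = 143.
The remaining cell in column 2 is (4,2) = 452 − 349 = 103.
From column 3, 452 − (111 + 83 + 139) gives (2,3) = 119.
From row 2, 452 − (143 + 91 + 119) gives (2,4) = 99.
Row 4 needs 452; the known cells sum to 357, so (4,4) = 95.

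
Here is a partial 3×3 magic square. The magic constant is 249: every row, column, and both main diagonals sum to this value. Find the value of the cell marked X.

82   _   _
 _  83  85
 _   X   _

79

Using row 2: 83 + 85 + ? → (2,1) = 249 − 168 = 81.
From column 1, 249 − (82 + 81) gives (3,1) = 86.
The remaining cell in main diagonal is (3,3) = 249 − 165 = 84.
Anti-diagonal must total 249; the given cells sum to 169, so (1,3) = 80.
Row 1 must total 249; the given cells sum to 162, so (1,2) = 87.
Row 3 needs 249; the known cells sum to 170, so (3,2) = 79.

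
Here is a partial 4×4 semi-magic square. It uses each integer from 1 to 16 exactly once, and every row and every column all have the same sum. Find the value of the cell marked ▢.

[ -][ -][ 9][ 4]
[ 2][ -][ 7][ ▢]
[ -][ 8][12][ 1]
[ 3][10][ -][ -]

14

The entries are 1 through 16, which sum to 136, so each line sums to 136/4 = 34.
The remaining cell in row 3 is (3,1) = 34 − 21 = 13.
Column 1 must total 34; the given cells sum to 18, so (1,1) = 16.
Column 3: 9 + 7 + 12 + ? = 34, so (4,3) = 6.
From row 1, 34 − (16 + 9 + 4) gives (1,2) = 5.
Row 4: 3 + 10 + 6 + ? = 34, so (4,4) = 15.
Column 2 needs 34; the known cells sum to 23, so (2,2) = 11.
From column 4, 34 − (4 + 1 + 15) gives (2,4) = 14.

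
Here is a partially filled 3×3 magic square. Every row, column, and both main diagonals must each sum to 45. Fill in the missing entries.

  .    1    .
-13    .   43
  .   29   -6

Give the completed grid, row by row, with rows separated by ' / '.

36 1 8 / -13 15 43 / 22 29 -6

From row 2, 45 − (-13 + 43) gives (2,2) = 15.
From row 3, 45 − (29 + (-6)) gives (3,1) = 22.
Column 1 needs 45; the known cells sum to 9, so (1,1) = 36.
Column 3 needs 45; the known cells sum to 37, so (1,3) = 8.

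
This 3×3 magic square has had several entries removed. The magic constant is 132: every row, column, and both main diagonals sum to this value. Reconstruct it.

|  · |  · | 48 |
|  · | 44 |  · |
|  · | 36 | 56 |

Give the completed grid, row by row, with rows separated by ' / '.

From row 3, 132 − (36 + 56) gives (3,1) = 40.
Using column 2: 44 + 36 + ? → (1,2) = 132 − 80 = 52.
Column 3: 48 + 56 + ? = 132, so (2,3) = 28.
From main diagonal, 132 − (44 + 56) gives (1,1) = 32.
Row 2 needs 132; the known cells sum to 72, so (2,1) = 60.

32 52 48 / 60 44 28 / 40 36 56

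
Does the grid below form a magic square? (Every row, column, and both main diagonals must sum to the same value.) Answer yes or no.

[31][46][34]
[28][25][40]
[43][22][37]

Row 1: 31 + 46 + 34 = 111.
Row 2: 28 + 25 + 40 = 93.
Row 3: 43 + 22 + 37 = 102.
Column 1: 31 + 28 + 43 = 102.
Column 2: 46 + 25 + 22 = 93.
Column 3: 34 + 40 + 37 = 111.
Main diagonal: 31 + 25 + 37 = 93.
Anti-diagonal: 34 + 25 + 43 = 102.

No — row 3 sums to 102 but main diagonal sums to 93.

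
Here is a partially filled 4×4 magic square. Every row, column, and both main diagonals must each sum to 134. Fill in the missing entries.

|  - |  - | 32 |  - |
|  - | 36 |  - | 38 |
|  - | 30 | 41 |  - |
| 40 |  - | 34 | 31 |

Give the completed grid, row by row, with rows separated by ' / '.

26 39 32 37 / 33 36 27 38 / 35 30 41 28 / 40 29 34 31

Row 4: 40 + 34 + 31 + ? = 134, so (4,2) = 29.
Column 2: 36 + 30 + 29 + ? = 134, so (1,2) = 39.
Using column 3: 32 + 41 + 34 + ? → (2,3) = 134 − 107 = 27.
From main diagonal, 134 − (36 + 41 + 31) gives (1,1) = 26.
From anti-diagonal, 134 − (27 + 30 + 40) gives (1,4) = 37.
Using row 2: 36 + 27 + 38 + ? → (2,1) = 134 − 101 = 33.
Using column 1: 26 + 33 + 40 + ? → (3,1) = 134 − 99 = 35.
The remaining cell in column 4 is (3,4) = 134 − 106 = 28.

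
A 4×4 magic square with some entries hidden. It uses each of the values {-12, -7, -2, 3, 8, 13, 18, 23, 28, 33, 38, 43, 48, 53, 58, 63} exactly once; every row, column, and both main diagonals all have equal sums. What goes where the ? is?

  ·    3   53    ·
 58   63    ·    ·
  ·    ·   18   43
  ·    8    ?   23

38

The 16 entries sum to 408, so each line sums to 408/4 = 102.
Column 2: 3 + 63 + 8 + ? = 102, so (3,2) = 28.
Main diagonal must total 102; the given cells sum to 104, so (1,1) = -2.
Row 1 needs 102; the known cells sum to 54, so (1,4) = 48.
Row 3: 28 + 18 + 43 + ? = 102, so (3,1) = 13.
Column 1 must total 102; the given cells sum to 69, so (4,1) = 33.
From column 4, 102 − (48 + 43 + 23) gives (2,4) = -12.
From anti-diagonal, 102 − (48 + 28 + 33) gives (2,3) = -7.
Row 4 must total 102; the given cells sum to 64, so (4,3) = 38.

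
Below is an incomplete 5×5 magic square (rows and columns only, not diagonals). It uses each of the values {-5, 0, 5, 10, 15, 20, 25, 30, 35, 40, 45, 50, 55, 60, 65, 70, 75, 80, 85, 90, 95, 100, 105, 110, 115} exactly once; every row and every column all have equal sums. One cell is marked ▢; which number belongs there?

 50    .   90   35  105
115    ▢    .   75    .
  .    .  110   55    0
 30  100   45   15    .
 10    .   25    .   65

The 25 entries sum to 1375, so each line sums to 1375/5 = 275.
Using row 1: 50 + 90 + 35 + 105 + ? → (1,2) = 275 − 280 = -5.
Row 4 needs 275; the known cells sum to 190, so (4,5) = 85.
Column 1 must total 275; the given cells sum to 205, so (3,1) = 70.
The remaining cell in column 3 is (2,3) = 275 − 270 = 5.
Column 4 must total 275; the given cells sum to 180, so (5,4) = 95.
From column 5, 275 − (105 + 0 + 85 + 65) gives (2,5) = 20.
Row 2 needs 275; the known cells sum to 215, so (2,2) = 60.

60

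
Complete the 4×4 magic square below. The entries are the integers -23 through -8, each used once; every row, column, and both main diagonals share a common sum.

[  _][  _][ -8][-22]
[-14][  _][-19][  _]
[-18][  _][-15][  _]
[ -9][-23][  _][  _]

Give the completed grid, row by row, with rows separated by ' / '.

The entries are -23 through -8, which sum to -248, so each line sums to -248/4 = -62.
From column 1, -62 − (-14 + (-18) + (-9)) gives (1,1) = -21.
Using column 3: -8 + (-19) + (-15) + ? → (4,3) = -62 − (-42) = -20.
Anti-diagonal needs -62; the known cells sum to -50, so (3,2) = -12.
Row 1 needs -62; the known cells sum to -51, so (1,2) = -11.
Using row 3: -18 + (-12) + (-15) + ? → (3,4) = -62 − (-45) = -17.
Using row 4: -9 + (-23) + (-20) + ? → (4,4) = -62 − (-52) = -10.
From column 2, -62 − (-11 + (-12) + (-23)) gives (2,2) = -16.
Using column 4: -22 + (-17) + (-10) + ? → (2,4) = -62 − (-49) = -13.

-21 -11 -8 -22 / -14 -16 -19 -13 / -18 -12 -15 -17 / -9 -23 -20 -10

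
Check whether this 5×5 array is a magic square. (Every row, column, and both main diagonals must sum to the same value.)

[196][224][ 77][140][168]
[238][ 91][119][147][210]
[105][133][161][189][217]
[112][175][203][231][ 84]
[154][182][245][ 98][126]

Yes

Row 1: 196 + 224 + 77 + 140 + 168 = 805.
Row 2: 238 + 91 + 119 + 147 + 210 = 805.
Row 3: 105 + 133 + 161 + 189 + 217 = 805.
Row 4: 112 + 175 + 203 + 231 + 84 = 805.
Row 5: 154 + 182 + 245 + 98 + 126 = 805.
Column 1: 196 + 238 + 105 + 112 + 154 = 805.
Column 2: 224 + 91 + 133 + 175 + 182 = 805.
Column 3: 77 + 119 + 161 + 203 + 245 = 805.
Column 4: 140 + 147 + 189 + 231 + 98 = 805.
Column 5: 168 + 210 + 217 + 84 + 126 = 805.
Main diagonal: 196 + 91 + 161 + 231 + 126 = 805.
Anti-diagonal: 168 + 147 + 161 + 175 + 154 = 805.
All lines sum to 805.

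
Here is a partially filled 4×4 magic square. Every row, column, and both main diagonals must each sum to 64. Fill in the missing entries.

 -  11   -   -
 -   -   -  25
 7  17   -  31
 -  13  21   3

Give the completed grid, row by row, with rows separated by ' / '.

Row 3: 7 + 17 + 31 + ? = 64, so (3,3) = 9.
Row 4: 13 + 21 + 3 + ? = 64, so (4,1) = 27.
Column 2 must total 64; the given cells sum to 41, so (2,2) = 23.
Column 4: 25 + 31 + 3 + ? = 64, so (1,4) = 5.
From main diagonal, 64 − (23 + 9 + 3) gives (1,1) = 29.
Anti-diagonal needs 64; the known cells sum to 49, so (2,3) = 15.
Row 1 needs 64; the known cells sum to 45, so (1,3) = 19.
Row 2 needs 64; the known cells sum to 63, so (2,1) = 1.

29 11 19 5 / 1 23 15 25 / 7 17 9 31 / 27 13 21 3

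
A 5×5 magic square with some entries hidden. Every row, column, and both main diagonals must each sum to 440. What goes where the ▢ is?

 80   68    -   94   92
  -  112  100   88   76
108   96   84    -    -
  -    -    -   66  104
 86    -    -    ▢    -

110

Using row 1: 80 + 68 + 94 + 92 + ? → (1,3) = 440 − 334 = 106.
Row 2 needs 440; the known cells sum to 376, so (2,1) = 64.
Column 1 needs 440; the known cells sum to 338, so (4,1) = 102.
The remaining cell in main diagonal is (5,5) = 440 − 342 = 98.
Anti-diagonal must total 440; the given cells sum to 350, so (4,2) = 90.
From row 4, 440 − (102 + 90 + 66 + 104) gives (4,3) = 78.
Column 2 must total 440; the given cells sum to 366, so (5,2) = 74.
Column 3: 106 + 100 + 84 + 78 + ? = 440, so (5,3) = 72.
Using column 5: 92 + 76 + 104 + 98 + ? → (3,5) = 440 − 370 = 70.
The remaining cell in row 3 is (3,4) = 440 − 358 = 82.
Row 5: 86 + 74 + 72 + 98 + ? = 440, so (5,4) = 110.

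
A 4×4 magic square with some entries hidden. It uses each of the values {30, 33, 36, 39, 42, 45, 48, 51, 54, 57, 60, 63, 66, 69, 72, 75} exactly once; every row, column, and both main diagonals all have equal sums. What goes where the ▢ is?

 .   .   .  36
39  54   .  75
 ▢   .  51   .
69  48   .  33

30

The 16 entries sum to 840, so each line sums to 840/4 = 210.
From row 2, 210 − (39 + 54 + 75) gives (2,3) = 42.
From row 4, 210 − (69 + 48 + 33) gives (4,3) = 60.
Column 3: 42 + 51 + 60 + ? = 210, so (1,3) = 57.
Column 4: 36 + 75 + 33 + ? = 210, so (3,4) = 66.
Using main diagonal: 54 + 51 + 33 + ? → (1,1) = 210 − 138 = 72.
From anti-diagonal, 210 − (36 + 42 + 69) gives (3,2) = 63.
Row 1 needs 210; the known cells sum to 165, so (1,2) = 45.
Row 3 needs 210; the known cells sum to 180, so (3,1) = 30.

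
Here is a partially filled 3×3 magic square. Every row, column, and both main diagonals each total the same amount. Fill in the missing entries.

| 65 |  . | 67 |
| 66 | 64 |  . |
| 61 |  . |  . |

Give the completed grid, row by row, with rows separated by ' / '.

Anti-diagonal is already complete: 67 + 64 + 61 = 192, so that is the magic constant.
Row 1 needs 192; the known cells sum to 132, so (1,2) = 60.
Row 2 needs 192; the known cells sum to 130, so (2,3) = 62.
The remaining cell in column 2 is (3,2) = 192 − 124 = 68.
Column 3: 67 + 62 + ? = 192, so (3,3) = 63.

65 60 67 / 66 64 62 / 61 68 63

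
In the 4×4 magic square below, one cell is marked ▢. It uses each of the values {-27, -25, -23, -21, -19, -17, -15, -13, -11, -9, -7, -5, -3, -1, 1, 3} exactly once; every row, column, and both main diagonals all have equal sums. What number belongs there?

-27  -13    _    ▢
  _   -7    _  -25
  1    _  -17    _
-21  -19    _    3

-3

The 16 entries sum to -192, so each line sums to -192/4 = -48.
Row 4 must total -48; the given cells sum to -37, so (4,3) = -11.
Column 1 needs -48; the known cells sum to -47, so (2,1) = -1.
Column 2: -13 + (-7) + (-19) + ? = -48, so (3,2) = -9.
Row 2 must total -48; the given cells sum to -33, so (2,3) = -15.
Using row 3: 1 + (-9) + (-17) + ? → (3,4) = -48 − (-25) = -23.
Column 3 must total -48; the given cells sum to -43, so (1,3) = -5.
Column 4 must total -48; the given cells sum to -45, so (1,4) = -3.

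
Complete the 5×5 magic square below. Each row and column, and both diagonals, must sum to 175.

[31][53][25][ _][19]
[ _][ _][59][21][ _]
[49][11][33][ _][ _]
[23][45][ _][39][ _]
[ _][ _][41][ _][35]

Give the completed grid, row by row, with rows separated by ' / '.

31 53 25 47 19 / 15 37 59 21 43 / 49 11 33 55 27 / 23 45 17 39 51 / 57 29 41 13 35

Row 1 must total 175; the given cells sum to 128, so (1,4) = 47.
From column 3, 175 − (25 + 59 + 33 + 41) gives (4,3) = 17.
Main diagonal needs 175; the known cells sum to 138, so (2,2) = 37.
Anti-diagonal must total 175; the given cells sum to 118, so (5,1) = 57.
Row 4 needs 175; the known cells sum to 124, so (4,5) = 51.
Using column 1: 31 + 49 + 23 + 57 + ? → (2,1) = 175 − 160 = 15.
From column 2, 175 − (53 + 37 + 11 + 45) gives (5,2) = 29.
Row 2 needs 175; the known cells sum to 132, so (2,5) = 43.
From row 5, 175 − (57 + 29 + 41 + 35) gives (5,4) = 13.
The remaining cell in column 4 is (3,4) = 175 − 120 = 55.
Column 5 must total 175; the given cells sum to 148, so (3,5) = 27.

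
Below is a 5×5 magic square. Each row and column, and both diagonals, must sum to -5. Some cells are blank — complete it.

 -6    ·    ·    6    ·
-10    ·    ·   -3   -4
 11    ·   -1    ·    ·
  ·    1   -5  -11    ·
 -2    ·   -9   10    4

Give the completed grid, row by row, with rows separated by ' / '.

From row 5, -5 − (-2 + (-9) + 10 + 4) gives (5,2) = -8.
From column 1, -5 − (-6 + (-10) + 11 + (-2)) gives (4,1) = 2.
Using column 4: 6 + (-3) + (-11) + 10 + ? → (3,4) = -5 − 2 = -7.
Main diagonal must total -5; the given cells sum to -14, so (2,2) = 9.
Anti-diagonal needs -5; the known cells sum to -5, so (1,5) = 0.
Row 2 needs -5; the known cells sum to -8, so (2,3) = 3.
From row 4, -5 − (2 + 1 + (-5) + (-11)) gives (4,5) = 8.
Column 3 needs -5; the known cells sum to -12, so (1,3) = 7.
Column 5 needs -5; the known cells sum to 8, so (3,5) = -13.
Row 1 needs -5; the known cells sum to 7, so (1,2) = -12.
The remaining cell in row 3 is (3,2) = -5 − (-10) = 5.

-6 -12 7 6 0 / -10 9 3 -3 -4 / 11 5 -1 -7 -13 / 2 1 -5 -11 8 / -2 -8 -9 10 4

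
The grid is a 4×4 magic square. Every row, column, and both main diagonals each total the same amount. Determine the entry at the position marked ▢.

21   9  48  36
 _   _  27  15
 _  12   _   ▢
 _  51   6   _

45

Row 1 is complete and sums to 114; that is the magic constant.
From column 2, 114 − (9 + 12 + 51) gives (2,2) = 42.
From column 3, 114 − (48 + 27 + 6) gives (3,3) = 33.
The remaining cell in main diagonal is (4,4) = 114 − 96 = 18.
The remaining cell in anti-diagonal is (4,1) = 114 − 75 = 39.
Row 2 needs 114; the known cells sum to 84, so (2,1) = 30.
Column 1 needs 114; the known cells sum to 90, so (3,1) = 24.
Column 4 needs 114; the known cells sum to 69, so (3,4) = 45.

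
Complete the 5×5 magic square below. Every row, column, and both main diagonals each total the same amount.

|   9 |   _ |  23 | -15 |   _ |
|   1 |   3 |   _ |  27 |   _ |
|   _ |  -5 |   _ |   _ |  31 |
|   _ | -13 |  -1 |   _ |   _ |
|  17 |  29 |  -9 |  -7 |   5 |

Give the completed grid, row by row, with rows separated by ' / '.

Row 5 is already complete: 17 + 29 + -9 + -7 + 5 = 35, so that is the magic constant.
Column 2 needs 35; the known cells sum to 14, so (1,2) = 21.
Row 1 needs 35; the known cells sum to 38, so (1,5) = -3.
The remaining cell in anti-diagonal is (3,3) = 35 − 28 = 7.
The remaining cell in column 3 is (2,3) = 35 − 20 = 15.
Using main diagonal: 9 + 3 + 7 + 5 + ? → (4,4) = 35 − 24 = 11.
Using row 2: 1 + 3 + 15 + 27 + ? → (2,5) = 35 − 46 = -11.
The remaining cell in column 4 is (3,4) = 35 − 16 = 19.
Column 5 must total 35; the given cells sum to 22, so (4,5) = 13.
Row 3 must total 35; the given cells sum to 52, so (3,1) = -17.
From row 4, 35 − (-13 + (-1) + 11 + 13) gives (4,1) = 25.

9 21 23 -15 -3 / 1 3 15 27 -11 / -17 -5 7 19 31 / 25 -13 -1 11 13 / 17 29 -9 -7 5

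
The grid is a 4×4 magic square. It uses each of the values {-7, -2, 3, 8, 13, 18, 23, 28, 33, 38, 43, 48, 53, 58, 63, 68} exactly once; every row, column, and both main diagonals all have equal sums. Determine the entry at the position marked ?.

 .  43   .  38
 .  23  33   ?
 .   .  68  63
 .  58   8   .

18

The 16 entries sum to 488, so each line sums to 488/4 = 122.
The remaining cell in column 2 is (3,2) = 122 − 124 = -2.
Column 3: 33 + 68 + 8 + ? = 122, so (1,3) = 13.
Anti-diagonal must total 122; the given cells sum to 69, so (4,1) = 53.
Row 1: 43 + 13 + 38 + ? = 122, so (1,1) = 28.
Using row 3: -2 + 68 + 63 + ? → (3,1) = 122 − 129 = -7.
Using row 4: 53 + 58 + 8 + ? → (4,4) = 122 − 119 = 3.
Using column 1: 28 + (-7) + 53 + ? → (2,1) = 122 − 74 = 48.
The remaining cell in column 4 is (2,4) = 122 − 104 = 18.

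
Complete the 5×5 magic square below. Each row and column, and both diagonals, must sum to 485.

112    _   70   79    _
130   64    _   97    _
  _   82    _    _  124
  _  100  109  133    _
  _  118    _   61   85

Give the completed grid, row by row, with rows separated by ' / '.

Using column 2: 64 + 82 + 100 + 118 + ? → (1,2) = 485 − 364 = 121.
Column 4: 79 + 97 + 133 + 61 + ? = 485, so (3,4) = 115.
Main diagonal: 112 + 64 + 133 + 85 + ? = 485, so (3,3) = 91.
Row 1 needs 485; the known cells sum to 382, so (1,5) = 103.
Row 3: 82 + 91 + 115 + 124 + ? = 485, so (3,1) = 73.
Anti-diagonal: 103 + 97 + 91 + 100 + ? = 485, so (5,1) = 94.
The remaining cell in row 5 is (5,3) = 485 − 358 = 127.
Using column 1: 112 + 130 + 73 + 94 + ? → (4,1) = 485 − 409 = 76.
Column 3: 70 + 91 + 109 + 127 + ? = 485, so (2,3) = 88.
Row 2 needs 485; the known cells sum to 379, so (2,5) = 106.
Row 4 needs 485; the known cells sum to 418, so (4,5) = 67.

112 121 70 79 103 / 130 64 88 97 106 / 73 82 91 115 124 / 76 100 109 133 67 / 94 118 127 61 85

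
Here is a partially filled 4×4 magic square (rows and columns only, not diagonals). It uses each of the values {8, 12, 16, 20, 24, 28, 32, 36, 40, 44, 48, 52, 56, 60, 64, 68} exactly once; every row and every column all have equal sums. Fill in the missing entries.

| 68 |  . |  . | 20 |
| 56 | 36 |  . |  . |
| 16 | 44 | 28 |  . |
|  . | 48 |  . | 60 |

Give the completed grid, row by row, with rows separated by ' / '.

68 24 40 20 / 56 36 52 8 / 16 44 28 64 / 12 48 32 60

The 16 entries sum to 608, so each line sums to 608/4 = 152.
From row 3, 152 − (16 + 44 + 28) gives (3,4) = 64.
Column 1 needs 152; the known cells sum to 140, so (4,1) = 12.
Column 2 needs 152; the known cells sum to 128, so (1,2) = 24.
The remaining cell in column 4 is (2,4) = 152 − 144 = 8.
From row 1, 152 − (68 + 24 + 20) gives (1,3) = 40.
Row 2 must total 152; the given cells sum to 100, so (2,3) = 52.
From row 4, 152 − (12 + 48 + 60) gives (4,3) = 32.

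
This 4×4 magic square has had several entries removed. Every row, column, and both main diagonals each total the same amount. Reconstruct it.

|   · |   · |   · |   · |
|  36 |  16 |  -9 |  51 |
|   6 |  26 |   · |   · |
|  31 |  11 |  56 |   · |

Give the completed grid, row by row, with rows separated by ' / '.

21 41 -14 46 / 36 16 -9 51 / 6 26 61 1 / 31 11 56 -4

Row 2 is already complete: 36 + 16 + -9 + 51 = 94, so that is the magic constant.
From row 4, 94 − (31 + 11 + 56) gives (4,4) = -4.
The remaining cell in column 1 is (1,1) = 94 − 73 = 21.
From column 2, 94 − (16 + 26 + 11) gives (1,2) = 41.
Main diagonal needs 94; the known cells sum to 33, so (3,3) = 61.
From anti-diagonal, 94 − (-9 + 26 + 31) gives (1,4) = 46.
The remaining cell in row 1 is (1,3) = 94 − 108 = -14.
Using row 3: 6 + 26 + 61 + ? → (3,4) = 94 − 93 = 1.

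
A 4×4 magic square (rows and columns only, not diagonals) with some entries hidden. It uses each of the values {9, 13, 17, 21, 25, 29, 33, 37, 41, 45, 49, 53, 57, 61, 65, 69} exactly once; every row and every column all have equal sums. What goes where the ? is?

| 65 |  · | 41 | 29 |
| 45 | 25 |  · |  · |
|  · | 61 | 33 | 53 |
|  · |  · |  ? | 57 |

The 16 entries sum to 624, so each line sums to 624/4 = 156.
The remaining cell in row 1 is (1,2) = 156 − 135 = 21.
From row 3, 156 − (61 + 33 + 53) gives (3,1) = 9.
The remaining cell in column 1 is (4,1) = 156 − 119 = 37.
Column 2: 21 + 25 + 61 + ? = 156, so (4,2) = 49.
Column 4 needs 156; the known cells sum to 139, so (2,4) = 17.
Row 2 needs 156; the known cells sum to 87, so (2,3) = 69.
Row 4 must total 156; the given cells sum to 143, so (4,3) = 13.

13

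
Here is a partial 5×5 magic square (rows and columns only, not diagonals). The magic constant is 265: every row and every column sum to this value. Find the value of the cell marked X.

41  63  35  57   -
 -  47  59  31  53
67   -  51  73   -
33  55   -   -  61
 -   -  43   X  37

Row 1 needs 265; the known cells sum to 196, so (1,5) = 69.
Row 2 must total 265; the given cells sum to 190, so (2,1) = 75.
Column 1: 41 + 75 + 67 + 33 + ? = 265, so (5,1) = 49.
From column 3, 265 − (35 + 59 + 51 + 43) gives (4,3) = 77.
Column 5 must total 265; the given cells sum to 220, so (3,5) = 45.
Using row 3: 67 + 51 + 73 + 45 + ? → (3,2) = 265 − 236 = 29.
Row 4 needs 265; the known cells sum to 226, so (4,4) = 39.
Using column 2: 63 + 47 + 29 + 55 + ? → (5,2) = 265 − 194 = 71.
Column 4 must total 265; the given cells sum to 200, so (5,4) = 65.

65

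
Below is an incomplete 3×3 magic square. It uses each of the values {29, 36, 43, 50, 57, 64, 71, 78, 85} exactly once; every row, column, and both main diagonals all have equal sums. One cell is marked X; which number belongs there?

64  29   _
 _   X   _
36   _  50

The 9 entries sum to 513, so each line sums to 513/3 = 171.
Row 1 must total 171; the given cells sum to 93, so (1,3) = 78.
Using row 3: 36 + 50 + ? → (3,2) = 171 − 86 = 85.
From column 1, 171 − (64 + 36) gives (2,1) = 71.
Column 2: 29 + 85 + ? = 171, so (2,2) = 57.

57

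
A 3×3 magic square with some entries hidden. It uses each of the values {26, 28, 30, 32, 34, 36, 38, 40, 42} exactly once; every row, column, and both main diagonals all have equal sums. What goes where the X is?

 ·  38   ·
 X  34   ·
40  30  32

26

The 9 entries sum to 306, so each line sums to 306/3 = 102.
Using main diagonal: 34 + 32 + ? → (1,1) = 102 − 66 = 36.
Anti-diagonal must total 102; the given cells sum to 74, so (1,3) = 28.
The remaining cell in column 1 is (2,1) = 102 − 76 = 26.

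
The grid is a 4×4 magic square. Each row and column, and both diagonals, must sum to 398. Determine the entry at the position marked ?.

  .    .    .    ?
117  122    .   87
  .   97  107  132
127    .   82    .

102

From row 2, 398 − (117 + 122 + 87) gives (2,3) = 72.
Row 3 must total 398; the given cells sum to 336, so (3,1) = 62.
Column 1 must total 398; the given cells sum to 306, so (1,1) = 92.
Using column 3: 72 + 107 + 82 + ? → (1,3) = 398 − 261 = 137.
The remaining cell in main diagonal is (4,4) = 398 − 321 = 77.
The remaining cell in anti-diagonal is (1,4) = 398 − 296 = 102.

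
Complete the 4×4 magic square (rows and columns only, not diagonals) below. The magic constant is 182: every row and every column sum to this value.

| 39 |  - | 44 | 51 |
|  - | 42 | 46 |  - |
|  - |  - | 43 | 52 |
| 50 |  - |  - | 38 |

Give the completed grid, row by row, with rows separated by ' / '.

39 48 44 51 / 53 42 46 41 / 40 47 43 52 / 50 45 49 38

Row 1 needs 182; the known cells sum to 134, so (1,2) = 48.
Column 3: 44 + 46 + 43 + ? = 182, so (4,3) = 49.
Column 4 must total 182; the given cells sum to 141, so (2,4) = 41.
Row 2 must total 182; the given cells sum to 129, so (2,1) = 53.
Row 4: 50 + 49 + 38 + ? = 182, so (4,2) = 45.
The remaining cell in column 1 is (3,1) = 182 − 142 = 40.
Column 2 needs 182; the known cells sum to 135, so (3,2) = 47.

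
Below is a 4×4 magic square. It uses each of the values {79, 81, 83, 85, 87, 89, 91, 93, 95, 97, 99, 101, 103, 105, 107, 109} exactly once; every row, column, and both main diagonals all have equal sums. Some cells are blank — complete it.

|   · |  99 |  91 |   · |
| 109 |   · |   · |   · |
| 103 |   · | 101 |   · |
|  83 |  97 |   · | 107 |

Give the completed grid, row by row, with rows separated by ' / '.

81 99 91 105 / 109 87 95 85 / 103 93 101 79 / 83 97 89 107

The 16 entries sum to 1504, so each line sums to 1504/4 = 376.
The remaining cell in row 4 is (4,3) = 376 − 287 = 89.
Column 1 must total 376; the given cells sum to 295, so (1,1) = 81.
The remaining cell in column 3 is (2,3) = 376 − 281 = 95.
Main diagonal: 81 + 101 + 107 + ? = 376, so (2,2) = 87.
Row 1 must total 376; the given cells sum to 271, so (1,4) = 105.
Row 2 must total 376; the given cells sum to 291, so (2,4) = 85.
Column 2: 99 + 87 + 97 + ? = 376, so (3,2) = 93.
Column 4 needs 376; the known cells sum to 297, so (3,4) = 79.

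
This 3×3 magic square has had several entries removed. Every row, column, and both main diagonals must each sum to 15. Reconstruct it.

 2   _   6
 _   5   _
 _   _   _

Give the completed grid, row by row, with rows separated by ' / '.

From row 1, 15 − (2 + 6) gives (1,2) = 7.
Column 2: 7 + 5 + ? = 15, so (3,2) = 3.
The remaining cell in main diagonal is (3,3) = 15 − 7 = 8.
Anti-diagonal must total 15; the given cells sum to 11, so (3,1) = 4.
The remaining cell in column 1 is (2,1) = 15 − 6 = 9.
From column 3, 15 − (6 + 8) gives (2,3) = 1.

2 7 6 / 9 5 1 / 4 3 8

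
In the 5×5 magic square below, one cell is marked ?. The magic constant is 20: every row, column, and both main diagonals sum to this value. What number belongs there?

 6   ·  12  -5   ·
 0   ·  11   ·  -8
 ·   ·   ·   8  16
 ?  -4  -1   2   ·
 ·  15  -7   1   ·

13

From column 3, 20 − (12 + 11 + (-1) + (-7)) gives (3,3) = 5.
Column 4 needs 20; the known cells sum to 6, so (2,4) = 14.
Row 2 needs 20; the known cells sum to 17, so (2,2) = 3.
Main diagonal: 6 + 3 + 5 + 2 + ? = 20, so (5,5) = 4.
Row 5 must total 20; the given cells sum to 13, so (5,1) = 7.
The remaining cell in anti-diagonal is (1,5) = 20 − 22 = -2.
Row 1 must total 20; the given cells sum to 11, so (1,2) = 9.
Using column 2: 9 + 3 + (-4) + 15 + ? → (3,2) = 20 − 23 = -3.
Column 5 needs 20; the known cells sum to 10, so (4,5) = 10.
Row 3 must total 20; the given cells sum to 26, so (3,1) = -6.
Row 4 must total 20; the given cells sum to 7, so (4,1) = 13.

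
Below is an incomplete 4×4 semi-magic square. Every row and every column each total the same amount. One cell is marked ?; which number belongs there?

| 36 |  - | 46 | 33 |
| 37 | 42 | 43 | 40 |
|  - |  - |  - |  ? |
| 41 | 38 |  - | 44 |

Row 2 is complete and sums to 162; that is the magic constant.
Row 1: 36 + 46 + 33 + ? = 162, so (1,2) = 47.
Row 4: 41 + 38 + 44 + ? = 162, so (4,3) = 39.
The remaining cell in column 1 is (3,1) = 162 − 114 = 48.
Column 2 needs 162; the known cells sum to 127, so (3,2) = 35.
The remaining cell in column 3 is (3,3) = 162 − 128 = 34.
From column 4, 162 − (33 + 40 + 44) gives (3,4) = 45.

45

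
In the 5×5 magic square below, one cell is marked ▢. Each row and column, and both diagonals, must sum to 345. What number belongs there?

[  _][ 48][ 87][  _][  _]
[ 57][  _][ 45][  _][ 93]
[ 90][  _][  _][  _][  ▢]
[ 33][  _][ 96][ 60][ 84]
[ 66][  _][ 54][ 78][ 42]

51

The remaining cell in row 4 is (4,2) = 345 − 273 = 72.
Row 5: 66 + 54 + 78 + 42 + ? = 345, so (5,2) = 105.
The remaining cell in column 1 is (1,1) = 345 − 246 = 99.
Column 3 must total 345; the given cells sum to 282, so (3,3) = 63.
Main diagonal: 99 + 63 + 60 + 42 + ? = 345, so (2,2) = 81.
Row 2: 57 + 81 + 45 + 93 + ? = 345, so (2,4) = 69.
Column 2: 48 + 81 + 72 + 105 + ? = 345, so (3,2) = 39.
Anti-diagonal: 69 + 63 + 72 + 66 + ? = 345, so (1,5) = 75.
Row 1: 99 + 48 + 87 + 75 + ? = 345, so (1,4) = 36.
Column 4 must total 345; the given cells sum to 243, so (3,4) = 102.
Column 5 must total 345; the given cells sum to 294, so (3,5) = 51.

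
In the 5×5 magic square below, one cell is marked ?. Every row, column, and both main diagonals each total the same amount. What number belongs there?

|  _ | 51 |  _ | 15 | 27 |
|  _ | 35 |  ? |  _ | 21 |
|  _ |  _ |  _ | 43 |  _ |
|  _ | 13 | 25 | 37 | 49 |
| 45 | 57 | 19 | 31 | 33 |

Row 5 is complete and sums to 185; that is the magic constant.
Row 4 needs 185; the known cells sum to 124, so (4,1) = 61.
The remaining cell in column 2 is (3,2) = 185 − 156 = 29.
Column 4 must total 185; the given cells sum to 126, so (2,4) = 59.
Column 5: 27 + 21 + 49 + 33 + ? = 185, so (3,5) = 55.
Anti-diagonal must total 185; the given cells sum to 144, so (3,3) = 41.
Row 3: 29 + 41 + 43 + 55 + ? = 185, so (3,1) = 17.
The remaining cell in main diagonal is (1,1) = 185 − 146 = 39.
The remaining cell in row 1 is (1,3) = 185 − 132 = 53.
Column 1: 39 + 17 + 61 + 45 + ? = 185, so (2,1) = 23.
Column 3 needs 185; the known cells sum to 138, so (2,3) = 47.

47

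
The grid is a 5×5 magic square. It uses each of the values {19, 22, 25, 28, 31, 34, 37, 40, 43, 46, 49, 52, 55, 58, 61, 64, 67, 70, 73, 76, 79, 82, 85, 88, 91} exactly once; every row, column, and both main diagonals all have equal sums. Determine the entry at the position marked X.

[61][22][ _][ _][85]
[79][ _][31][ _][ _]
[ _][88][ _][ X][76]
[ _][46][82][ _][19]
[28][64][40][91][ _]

25

The 25 entries sum to 1375, so each line sums to 1375/5 = 275.
Row 5: 28 + 64 + 40 + 91 + ? = 275, so (5,5) = 52.
Column 2 must total 275; the given cells sum to 220, so (2,2) = 55.
Column 5 needs 275; the known cells sum to 232, so (2,5) = 43.
Row 2 needs 275; the known cells sum to 208, so (2,4) = 67.
The remaining cell in anti-diagonal is (3,3) = 275 − 226 = 49.
From column 3, 275 − (31 + 49 + 82 + 40) gives (1,3) = 73.
Main diagonal needs 275; the known cells sum to 217, so (4,4) = 58.
From row 1, 275 − (61 + 22 + 73 + 85) gives (1,4) = 34.
Row 4 needs 275; the known cells sum to 205, so (4,1) = 70.
The remaining cell in column 1 is (3,1) = 275 − 238 = 37.
From column 4, 275 − (34 + 67 + 58 + 91) gives (3,4) = 25.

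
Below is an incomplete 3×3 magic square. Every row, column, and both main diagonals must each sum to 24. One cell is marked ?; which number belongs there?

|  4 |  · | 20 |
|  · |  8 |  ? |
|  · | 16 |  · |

Row 1: 4 + 20 + ? = 24, so (1,2) = 0.
Main diagonal must total 24; the given cells sum to 12, so (3,3) = 12.
From anti-diagonal, 24 − (20 + 8) gives (3,1) = -4.
Column 1 must total 24; the given cells sum to 0, so (2,1) = 24.
Column 3 must total 24; the given cells sum to 32, so (2,3) = -8.

-8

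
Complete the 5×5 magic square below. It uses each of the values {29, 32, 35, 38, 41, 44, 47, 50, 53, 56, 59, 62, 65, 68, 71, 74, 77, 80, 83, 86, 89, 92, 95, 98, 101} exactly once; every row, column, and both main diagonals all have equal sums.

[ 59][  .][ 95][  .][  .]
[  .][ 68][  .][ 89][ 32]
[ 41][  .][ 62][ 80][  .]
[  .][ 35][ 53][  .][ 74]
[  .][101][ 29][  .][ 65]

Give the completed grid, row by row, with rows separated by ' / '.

59 77 95 38 56 / 50 68 86 89 32 / 41 44 62 80 98 / 92 35 53 71 74 / 83 101 29 47 65

The 25 entries sum to 1625, so each line sums to 1625/5 = 325.
Column 3: 95 + 62 + 53 + 29 + ? = 325, so (2,3) = 86.
Main diagonal: 59 + 68 + 62 + 65 + ? = 325, so (4,4) = 71.
From row 2, 325 − (68 + 86 + 89 + 32) gives (2,1) = 50.
Row 4 must total 325; the given cells sum to 233, so (4,1) = 92.
Using column 1: 59 + 50 + 41 + 92 + ? → (5,1) = 325 − 242 = 83.
Anti-diagonal needs 325; the known cells sum to 269, so (1,5) = 56.
Row 5: 83 + 101 + 29 + 65 + ? = 325, so (5,4) = 47.
Using column 4: 89 + 80 + 71 + 47 + ? → (1,4) = 325 − 287 = 38.
Column 5: 56 + 32 + 74 + 65 + ? = 325, so (3,5) = 98.
Using row 1: 59 + 95 + 38 + 56 + ? → (1,2) = 325 − 248 = 77.
Row 3 needs 325; the known cells sum to 281, so (3,2) = 44.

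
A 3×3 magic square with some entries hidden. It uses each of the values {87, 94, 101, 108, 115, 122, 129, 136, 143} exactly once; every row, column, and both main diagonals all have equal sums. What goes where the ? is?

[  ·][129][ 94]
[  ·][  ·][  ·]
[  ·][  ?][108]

The 9 entries sum to 1035, so each line sums to 1035/3 = 345.
Using row 1: 129 + 94 + ? → (1,1) = 345 − 223 = 122.
Column 3 needs 345; the known cells sum to 202, so (2,3) = 143.
Main diagonal needs 345; the known cells sum to 230, so (2,2) = 115.
Anti-diagonal needs 345; the known cells sum to 209, so (3,1) = 136.
Using row 2: 115 + 143 + ? → (2,1) = 345 − 258 = 87.
Row 3: 136 + 108 + ? = 345, so (3,2) = 101.

101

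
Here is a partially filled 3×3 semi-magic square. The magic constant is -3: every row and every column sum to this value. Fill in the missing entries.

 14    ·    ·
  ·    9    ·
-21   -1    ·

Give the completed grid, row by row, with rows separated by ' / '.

14 -11 -6 / 4 9 -16 / -21 -1 19

Row 3 needs -3; the known cells sum to -22, so (3,3) = 19.
From column 1, -3 − (14 + (-21)) gives (2,1) = 4.
Column 2 must total -3; the given cells sum to 8, so (1,2) = -11.
From row 1, -3 − (14 + (-11)) gives (1,3) = -6.
The remaining cell in row 2 is (2,3) = -3 − 13 = -16.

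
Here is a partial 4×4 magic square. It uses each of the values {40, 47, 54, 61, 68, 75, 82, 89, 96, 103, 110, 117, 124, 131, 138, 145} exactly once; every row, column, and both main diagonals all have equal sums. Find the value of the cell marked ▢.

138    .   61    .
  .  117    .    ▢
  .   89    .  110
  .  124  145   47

The 16 entries sum to 1480, so each line sums to 1480/4 = 370.
Row 4 needs 370; the known cells sum to 316, so (4,1) = 54.
From column 2, 370 − (117 + 89 + 124) gives (1,2) = 40.
Main diagonal must total 370; the given cells sum to 302, so (3,3) = 68.
Row 1: 138 + 40 + 61 + ? = 370, so (1,4) = 131.
From row 3, 370 − (89 + 68 + 110) gives (3,1) = 103.
Column 1 needs 370; the known cells sum to 295, so (2,1) = 75.
Column 3: 61 + 68 + 145 + ? = 370, so (2,3) = 96.
Column 4 needs 370; the known cells sum to 288, so (2,4) = 82.

82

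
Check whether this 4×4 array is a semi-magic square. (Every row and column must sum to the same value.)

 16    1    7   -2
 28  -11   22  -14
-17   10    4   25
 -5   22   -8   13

Row 1: 16 + 1 + 7 + (-2) = 22.
Row 2: 28 + (-11) + 22 + (-14) = 25.
Row 3: -17 + 10 + 4 + 25 = 22.
Row 4: -5 + 22 + (-8) + 13 = 22.
Column 1: 16 + 28 + (-17) + (-5) = 22.
Column 2: 1 + (-11) + 10 + 22 = 22.
Column 3: 7 + 22 + 4 + (-8) = 25.
Column 4: -2 + (-14) + 25 + 13 = 22.

No — row 2 sums to 25 but column 1 sums to 22.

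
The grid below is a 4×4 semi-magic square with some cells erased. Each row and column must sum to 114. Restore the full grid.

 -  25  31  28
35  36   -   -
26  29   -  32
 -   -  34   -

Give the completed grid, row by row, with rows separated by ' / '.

30 25 31 28 / 35 36 22 21 / 26 29 27 32 / 23 24 34 33

From row 1, 114 − (25 + 31 + 28) gives (1,1) = 30.
From row 3, 114 − (26 + 29 + 32) gives (3,3) = 27.
The remaining cell in column 1 is (4,1) = 114 − 91 = 23.
Using column 2: 25 + 36 + 29 + ? → (4,2) = 114 − 90 = 24.
Column 3 must total 114; the given cells sum to 92, so (2,3) = 22.
The remaining cell in row 2 is (2,4) = 114 − 93 = 21.
From row 4, 114 − (23 + 24 + 34) gives (4,4) = 33.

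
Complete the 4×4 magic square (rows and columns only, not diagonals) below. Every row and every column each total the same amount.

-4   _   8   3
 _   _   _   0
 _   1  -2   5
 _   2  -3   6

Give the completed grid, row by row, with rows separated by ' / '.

-4 7 8 3 / -1 4 11 0 / 10 1 -2 5 / 9 2 -3 6

Column 4 is already complete: 3 + 0 + 5 + 6 = 14, so that is the magic constant.
Row 1: -4 + 8 + 3 + ? = 14, so (1,2) = 7.
Row 3 needs 14; the known cells sum to 4, so (3,1) = 10.
From row 4, 14 − (2 + (-3) + 6) gives (4,1) = 9.
Column 1: -4 + 10 + 9 + ? = 14, so (2,1) = -1.
From column 2, 14 − (7 + 1 + 2) gives (2,2) = 4.
From column 3, 14 − (8 + (-2) + (-3)) gives (2,3) = 11.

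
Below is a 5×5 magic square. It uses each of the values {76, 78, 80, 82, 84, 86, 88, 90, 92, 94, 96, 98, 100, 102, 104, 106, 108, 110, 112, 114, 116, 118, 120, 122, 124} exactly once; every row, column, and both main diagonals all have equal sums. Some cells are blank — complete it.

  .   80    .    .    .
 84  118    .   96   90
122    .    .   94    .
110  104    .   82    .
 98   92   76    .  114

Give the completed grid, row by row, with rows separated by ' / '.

86 80 124 108 102 / 84 118 112 96 90 / 122 106 100 94 78 / 110 104 88 82 116 / 98 92 76 120 114

The 25 entries sum to 2500, so each line sums to 2500/5 = 500.
Row 2 must total 500; the given cells sum to 388, so (2,3) = 112.
Row 5 must total 500; the given cells sum to 380, so (5,4) = 120.
Column 1 needs 500; the known cells sum to 414, so (1,1) = 86.
From column 2, 500 − (80 + 118 + 104 + 92) gives (3,2) = 106.
The remaining cell in column 4 is (1,4) = 500 − 392 = 108.
Main diagonal: 86 + 118 + 82 + 114 + ? = 500, so (3,3) = 100.
From anti-diagonal, 500 − (96 + 100 + 104 + 98) gives (1,5) = 102.
From row 1, 500 − (86 + 80 + 108 + 102) gives (1,3) = 124.
Using row 3: 122 + 106 + 100 + 94 + ? → (3,5) = 500 − 422 = 78.
Column 3 must total 500; the given cells sum to 412, so (4,3) = 88.
Column 5 needs 500; the known cells sum to 384, so (4,5) = 116.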